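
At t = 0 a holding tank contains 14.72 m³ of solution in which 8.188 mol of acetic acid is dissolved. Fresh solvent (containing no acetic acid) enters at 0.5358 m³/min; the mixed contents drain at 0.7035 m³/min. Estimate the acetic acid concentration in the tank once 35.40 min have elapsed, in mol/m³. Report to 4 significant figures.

0.1069 mol/m³

Total volume: dV/dt = Q_in − Q_out = -0.167700 m³/min, so V(t) = 14.72 − 0.167700 t and V(35.40) = 8.78342 m³.
Solute balance: dm/dt = 0 − Q_out C = −Q_out m/V(t).
Separate: dm/m = −Q_out dt/V(t) ⇒ ln(m/m₀) = −(Q_out/(Q_in−Q_out)) ln(V/V₀).
m = m₀ (V₀/V)^(Q_out/(Q_in−Q_out)) = 8.188 × (14.72/8.78342)^(-4.19499) = 0.938589 mol.
C = m/V = 0.938589/8.78342 = 0.106859 mol/m³.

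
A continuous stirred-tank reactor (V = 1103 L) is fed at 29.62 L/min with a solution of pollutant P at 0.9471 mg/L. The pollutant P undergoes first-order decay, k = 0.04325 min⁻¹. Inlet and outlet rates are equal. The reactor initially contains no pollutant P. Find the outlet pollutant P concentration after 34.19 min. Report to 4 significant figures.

Species balance: V dC/dt = Q C_in − Q C − k V C.
This is linear with rate a = Q/V + k = 0.0701040 min⁻¹.
C_ss = Q C_in/(Q + kV) = 0.362796 mg/L; C(t) = C_ss + (C₀ − C_ss) e^(−a t).
C(34.19) = 0.362796 + (-0.362796)·e^(−0.0701040·34.19) = 0.362796 + (-0.362796)·0.0910035 = 0.329780 mg/L.

0.3298 mg/L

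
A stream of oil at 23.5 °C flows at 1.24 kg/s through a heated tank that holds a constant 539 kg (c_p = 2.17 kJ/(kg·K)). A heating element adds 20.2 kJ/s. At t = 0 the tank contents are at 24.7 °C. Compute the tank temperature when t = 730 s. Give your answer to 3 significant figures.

Energy balance: M c_p dT/dt = ṁ c_p (T_in − T) + 20.2.
τ = M/ṁ = 434.68 s; T_ss = T_in + Q̇/(ṁ c_p) = 23.5 + 20.2/(1.24·2.17) = 31.007 °C.
T approaches T_ss exponentially: T(t) = T_ss + (T₀ − T_ss) e^(−t/τ).
T(730) = 31.007 + (-6.3071)·e^(−730/434.68) = 31.007 + (-6.3071)·0.18648 = 29.831 °C.

29.8 °C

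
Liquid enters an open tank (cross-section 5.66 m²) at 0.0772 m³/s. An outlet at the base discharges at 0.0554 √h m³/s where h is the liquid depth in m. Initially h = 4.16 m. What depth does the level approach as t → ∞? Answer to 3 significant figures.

Mass balance (ρ constant): A dh/dt = Q_in − 0.0554 √h. At steady state dh/dt = 0:
Q_in = 0.0554 √h_ss ⇒ √h_ss = 0.0772/0.0554 = 1.3935.
h_ss = 1.3935² = 1.9418 m. (Since h₀ = 4.16 m > h_ss, the level will fall toward this value.)

1.94 m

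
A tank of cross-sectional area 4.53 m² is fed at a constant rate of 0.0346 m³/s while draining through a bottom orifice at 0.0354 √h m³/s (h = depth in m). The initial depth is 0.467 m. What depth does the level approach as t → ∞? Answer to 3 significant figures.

A dh/dt = Q_in − 0.0354 √h. Steady state requires inflow = outflow:
Q_in = 0.0354 √h_ss ⇒ √h_ss = 0.0346/0.0354 = 0.97740.
h_ss = 0.97740² = 0.95531 m. (Since h₀ = 0.467 m < h_ss, the level will rise toward this value.)

0.955 m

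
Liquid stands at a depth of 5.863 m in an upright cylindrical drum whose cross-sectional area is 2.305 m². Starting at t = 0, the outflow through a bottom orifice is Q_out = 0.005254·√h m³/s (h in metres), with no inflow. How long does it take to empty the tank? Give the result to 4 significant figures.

Volume balance on the tank: A dh/dt = −0.005254 √h.
Separate and integrate: 2(√h − √h₀) = −(0.005254/A) t.
Tank is empty when √h = 0: t_empty = 2A√h₀/0.005254.
t_empty = 2·2.305·√5.863/0.005254 = 4.61000·2.42136/0.005254 = 2124.57 s.

2125 s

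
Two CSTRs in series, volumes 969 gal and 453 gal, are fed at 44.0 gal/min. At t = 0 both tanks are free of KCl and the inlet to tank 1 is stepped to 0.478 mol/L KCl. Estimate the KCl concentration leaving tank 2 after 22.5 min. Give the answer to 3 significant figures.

Species balance on tank i: dCᵢ/dt = (Cᵢ₋₁ − Cᵢ)/τᵢ with τᵢ = Vᵢ/Q.
τ₁ = 969/44.0 = 22.023 min; τ₂ = 453/44.0 = 10.295 min.
Tank 1: C₁ = C_in(1 − e^(−t/τ₁)). Tank 2 (τ₁ ≠ τ₂): C₂ = C_in[1 − (τ₁ e^(−t/τ₁) − τ₂ e^(−t/τ₂))/(τ₁ − τ₂)].
At t = 22.5: e^(−t/τ₁) = 0.35999, e^(−t/τ₂) = 0.11243.
C₂ = 0.478·[1 − (22.023·0.35999 − 10.295·0.11243)/(11.727)] = 0.478·0.42267 = 0.20204 mol/L.

0.202 mol/L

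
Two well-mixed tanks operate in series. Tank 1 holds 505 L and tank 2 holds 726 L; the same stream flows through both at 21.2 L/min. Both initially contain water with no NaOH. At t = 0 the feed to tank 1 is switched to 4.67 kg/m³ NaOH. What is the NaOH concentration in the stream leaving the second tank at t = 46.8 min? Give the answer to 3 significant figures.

Each tank obeys Vᵢ dCᵢ/dt = Q(Cᵢ₋₁ − Cᵢ), so τᵢ = Vᵢ/Q.
τ₁ = 505/21.2 = 23.821 min; τ₂ = 726/21.2 = 34.245 min.
Solving the cascade with C₁(0)=C₂(0)=0 gives C₂(t) = C_in[1 − (τ₁ e^(−t/τ₁) − τ₂ e^(−t/τ₂))/(τ₁ − τ₂)].
At t = 46.8: e^(−t/τ₁) = 0.14020, e^(−t/τ₂) = 0.25497.
C₂ = 4.67·[1 − (23.821·0.14020 − 34.245·0.25497)/(-10.425)] = 4.67·0.48278 = 2.2546 kg/m³.

2.25 kg/m³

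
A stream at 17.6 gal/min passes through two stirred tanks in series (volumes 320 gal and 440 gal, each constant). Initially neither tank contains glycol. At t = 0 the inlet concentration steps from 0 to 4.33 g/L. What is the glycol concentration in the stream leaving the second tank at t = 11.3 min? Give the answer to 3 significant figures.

0.429 g/L

Each tank obeys Vᵢ dCᵢ/dt = Q(Cᵢ₋₁ − Cᵢ), so τᵢ = Vᵢ/Q.
τ₁ = 320/17.6 = 18.182 min; τ₂ = 440/17.6 = 25.000 min.
Tank 1: C₁ = C_in(1 − e^(−t/τ₁)). Tank 2 (τ₁ ≠ τ₂): C₂ = C_in[1 − (τ₁ e^(−t/τ₁) − τ₂ e^(−t/τ₂))/(τ₁ − τ₂)].
At t = 11.3: e^(−t/τ₁) = 0.53714, e^(−t/τ₂) = 0.63635.
C₂ = 4.33·[1 − (18.182·0.53714 − 25.000·0.63635)/(-6.8182)] = 4.33·0.099070 = 0.42897 g/L.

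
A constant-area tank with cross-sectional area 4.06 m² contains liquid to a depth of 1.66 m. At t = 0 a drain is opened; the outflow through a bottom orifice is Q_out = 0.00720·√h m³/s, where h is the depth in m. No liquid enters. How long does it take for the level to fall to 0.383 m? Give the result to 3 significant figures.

755 s

A dh/dt = −Q_out = −0.00720 √h.
This is separable: 2 d(√h)/dt = −0.00720/A, so √h = √h₀ − (0.00720/(2A)) t.
t = 2A(√h₀ − √h)/0.00720 = 2·4.06·(√1.66 − √0.383)/0.00720
  = 8.1200 × (1.2884 − 0.61887) / 0.00720 = 755.09 s.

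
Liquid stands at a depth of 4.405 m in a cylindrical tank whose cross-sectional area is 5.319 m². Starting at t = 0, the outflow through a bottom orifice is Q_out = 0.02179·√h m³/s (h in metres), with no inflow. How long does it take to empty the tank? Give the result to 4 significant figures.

Mass balance (ρ constant): A dh/dt = −0.02179 √h.
Separate and integrate: 2(√h − √h₀) = −(0.02179/A) t.
Set h = 0: 2√h₀ = (0.02179/A) t_empty ⇒ t_empty = 2A√h₀/0.02179.
t_empty = 2·5.319·√4.405/0.02179 = 10.6380·2.09881/0.02179 = 1024.65 s.

1025 s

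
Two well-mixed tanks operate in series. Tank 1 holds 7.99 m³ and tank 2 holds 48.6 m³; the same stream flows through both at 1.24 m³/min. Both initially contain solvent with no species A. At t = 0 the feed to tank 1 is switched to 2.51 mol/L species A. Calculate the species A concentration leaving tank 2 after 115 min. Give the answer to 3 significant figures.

Time constants: τᵢ = Vᵢ/Q for each well-mixed tank.
τ₁ = 7.99/1.24 = 6.4435 min; τ₂ = 48.6/1.24 = 39.194 min.
Tank 1: C₁ = C_in(1 − e^(−t/τ₁)). Tank 2 (τ₁ ≠ τ₂): C₂ = C_in[1 − (τ₁ e^(−t/τ₁) − τ₂ e^(−t/τ₂))/(τ₁ − τ₂)].
At t = 115: e^(−t/τ₁) = 1.7742e-08, e^(−t/τ₂) = 0.053176.
C₂ = 2.51·[1 − (6.4435·1.7742e-08 − 39.194·0.053176)/(-32.750)] = 2.51·0.93636 = 2.3503 mol/L.

2.35 mol/L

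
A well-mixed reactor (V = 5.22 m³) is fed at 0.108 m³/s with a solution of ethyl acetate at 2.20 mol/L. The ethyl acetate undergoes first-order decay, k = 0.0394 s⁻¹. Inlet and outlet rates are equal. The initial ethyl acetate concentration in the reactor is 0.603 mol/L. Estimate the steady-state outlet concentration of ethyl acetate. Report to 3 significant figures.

V dC/dt = Q(C_in − C) − k V C.
Steady state (dC/dt = 0): C_ss = Q C_in/(Q + kV) = C_in/(1 + kV/Q).
C_ss = 0.108·2.20/(0.108 + 0.0394·5.22) = 0.23760/0.31367 = 0.75749 mol/L.

0.757 mol/L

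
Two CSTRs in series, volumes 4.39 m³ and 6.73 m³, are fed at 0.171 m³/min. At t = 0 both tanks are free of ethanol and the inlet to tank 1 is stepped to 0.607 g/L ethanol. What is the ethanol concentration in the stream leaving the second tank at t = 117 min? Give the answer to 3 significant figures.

Each tank obeys Vᵢ dCᵢ/dt = Q(Cᵢ₋₁ − Cᵢ), so τᵢ = Vᵢ/Q.
τ₁ = 4.39/0.171 = 25.673 min; τ₂ = 6.73/0.171 = 39.357 min.
Solving the cascade with C₁(0)=C₂(0)=0 gives C₂(t) = C_in[1 − (τ₁ e^(−t/τ₁) − τ₂ e^(−t/τ₂))/(τ₁ − τ₂)].
At t = 117: e^(−t/τ₁) = 0.010489, e^(−t/τ₂) = 0.051159.
C₂ = 0.607·[1 − (25.673·0.010489 − 39.357·0.051159)/(-13.684)] = 0.607·0.87254 = 0.52963 g/L.

0.530 g/L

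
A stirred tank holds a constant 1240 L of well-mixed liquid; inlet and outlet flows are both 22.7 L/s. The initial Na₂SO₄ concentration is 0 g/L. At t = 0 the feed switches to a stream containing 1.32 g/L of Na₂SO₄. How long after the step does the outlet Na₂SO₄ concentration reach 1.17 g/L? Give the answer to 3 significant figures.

119 s

Species balance: V dC/dt = Q(C_in − C) ⇒ τ = V/Q = 54.626 s.
C(t) = C_in + (C₀ − C_in) e^(−t/τ). Set C = 1.17 and solve for t:
e^(−t/τ) = (C − C_in)/(C₀ − C_in) = (1.17 − 1.32)/(0 − 1.32) = 0.11364
t = −τ ln(…) = 54.626 × 2.1748 = 118.80 s.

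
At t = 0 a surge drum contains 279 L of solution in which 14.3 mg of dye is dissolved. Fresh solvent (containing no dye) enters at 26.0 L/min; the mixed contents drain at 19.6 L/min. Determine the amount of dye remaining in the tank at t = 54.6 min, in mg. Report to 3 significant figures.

1.19 mg

Let m(t) be the amount of dye. Volume: V(t) = V₀ + (Q_in − Q_out) t = 279 + 6.4000 t; V(54.6) = 628.44 L.
Solute balance: dm/dt = 0 − Q_out C = −Q_out m/V(t).
Separate: dm/m = −Q_out dt/V(t) ⇒ ln(m/m₀) = −(Q_out/(Q_in−Q_out)) ln(V/V₀).
m = m₀ (V₀/V)^(Q_out/(Q_in−Q_out)) = 14.3 × (279/628.44)^(3.0625) = 1.1894 mg.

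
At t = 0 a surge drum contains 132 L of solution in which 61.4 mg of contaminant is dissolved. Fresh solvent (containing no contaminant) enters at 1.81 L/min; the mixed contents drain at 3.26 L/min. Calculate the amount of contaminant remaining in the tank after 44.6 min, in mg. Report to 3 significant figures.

13.5 mg

Total volume: dV/dt = Q_in − Q_out = -1.4500 L/min, so V(t) = 132 − 1.4500 t and V(44.6) = 67.330 L.
Species balance (pure solvent in): dm/dt = −Q_out · m/V(t).
Separate: dm/m = −Q_out dt/V(t) ⇒ ln(m/m₀) = −(Q_out/(Q_in−Q_out)) ln(V/V₀).
m = m₀ (V₀/V)^(Q_out/(Q_in−Q_out)) = 61.4 × (132/67.330)^(-2.2483) = 13.516 mg.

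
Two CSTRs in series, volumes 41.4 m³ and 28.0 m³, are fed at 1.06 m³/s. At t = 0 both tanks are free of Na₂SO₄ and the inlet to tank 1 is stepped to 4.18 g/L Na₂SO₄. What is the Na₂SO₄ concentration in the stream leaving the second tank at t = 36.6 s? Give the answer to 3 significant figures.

1.31 g/L

Time constants: τᵢ = Vᵢ/Q for each well-mixed tank.
τ₁ = 41.4/1.06 = 39.057 s; τ₂ = 28.0/1.06 = 26.415 s.
Tank 1: C₁ = C_in(1 − e^(−t/τ₁)). Tank 2 (τ₁ ≠ τ₂): C₂ = C_in[1 − (τ₁ e^(−t/τ₁) − τ₂ e^(−t/τ₂))/(τ₁ − τ₂)].
At t = 36.6: e^(−t/τ₁) = 0.39176, e^(−t/τ₂) = 0.25018.
C₂ = 4.18·[1 − (39.057·0.39176 − 26.415·0.25018)/(12.642)] = 4.18·0.31240 = 1.3058 g/L.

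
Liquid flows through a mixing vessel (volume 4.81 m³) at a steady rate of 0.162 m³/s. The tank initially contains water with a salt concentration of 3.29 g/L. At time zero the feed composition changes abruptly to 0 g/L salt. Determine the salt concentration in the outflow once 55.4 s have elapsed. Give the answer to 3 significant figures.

0.509 g/L

Transient balance on the dissolved component: V dC/dt = Q(C_in − C).
Time constant τ = V/Q = 4.81/0.162 = 29.691 s.
Integrating: C(t) = C_in + (C₀ − C_in) e^(−t/τ).
C(55.4) = 0 + (3.29 − 0)·e^(−55.4/29.691) = 0 + (3.2900)·0.15476 = 0.50917 g/L.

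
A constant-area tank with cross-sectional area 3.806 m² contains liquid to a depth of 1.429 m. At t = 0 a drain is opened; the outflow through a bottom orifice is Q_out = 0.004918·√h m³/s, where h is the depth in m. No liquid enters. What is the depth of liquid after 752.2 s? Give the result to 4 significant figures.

0.5033 m

With no inflow, A dh/dt = −0.004918 √h.
∫ h^(−1/2) dh = −(0.004918/A) ∫ dt, giving 2√h = 2√h₀ − (0.004918/A) t.
√h = √1.429 − 0.004918·752.2/(2·3.806) = 1.19541 − 0.485985 = 0.709423.
h = 0.709423² = 0.503280 m.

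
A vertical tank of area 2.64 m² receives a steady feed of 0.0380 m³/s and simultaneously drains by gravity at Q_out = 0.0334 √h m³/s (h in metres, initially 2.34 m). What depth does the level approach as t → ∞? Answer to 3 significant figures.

1.29 m

Level balance: A dh/dt = 0.0380 − 0.0334 √h. Setting dh/dt = 0:
Q_in = 0.0334 √h_ss ⇒ √h_ss = 0.0380/0.0334 = 1.1377.
h_ss = 1.1377² = 1.2944 m. (Since h₀ = 2.34 m > h_ss, the level will fall toward this value.)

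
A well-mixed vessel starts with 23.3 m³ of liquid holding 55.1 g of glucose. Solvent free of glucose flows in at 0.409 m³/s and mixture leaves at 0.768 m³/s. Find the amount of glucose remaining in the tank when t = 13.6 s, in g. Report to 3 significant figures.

33.3 g

Total volume: dV/dt = Q_in − Q_out = -0.35900 m³/s, so V(t) = 23.3 − 0.35900 t and V(13.6) = 18.418 m³.
Solute balance: dm/dt = 0 − Q_out C = −Q_out m/V(t).
Separate: dm/m = −Q_out dt/V(t) ⇒ ln(m/m₀) = −(Q_out/(Q_in−Q_out)) ln(V/V₀).
m = m₀ (V₀/V)^(Q_out/(Q_in−Q_out)) = 55.1 × (23.3/18.418)^(-2.1393) = 33.318 g.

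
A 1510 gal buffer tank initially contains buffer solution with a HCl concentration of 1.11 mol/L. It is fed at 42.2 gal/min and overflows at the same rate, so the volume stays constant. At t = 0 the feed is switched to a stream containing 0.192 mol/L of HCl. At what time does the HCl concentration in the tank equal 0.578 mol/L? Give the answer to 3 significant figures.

Species balance: V dC/dt = Q(C_in − C) ⇒ τ = V/Q = 35.782 min.
C(t) = C_in + (C₀ − C_in) e^(−t/τ). Set C = 0.578 and solve for t:
e^(−t/τ) = (C − C_in)/(C₀ − C_in) = (0.578 − 0.192)/(1.11 − 0.192) = 0.42048
t = −τ ln(…) = 35.782 × 0.86636 = 31.000 min.

31.0 min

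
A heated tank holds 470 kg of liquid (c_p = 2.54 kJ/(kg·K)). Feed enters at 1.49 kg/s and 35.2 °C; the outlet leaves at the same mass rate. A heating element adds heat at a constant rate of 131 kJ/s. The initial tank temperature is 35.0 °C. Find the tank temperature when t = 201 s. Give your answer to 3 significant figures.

51.4 °C

First-law balance (no shaft work): M c_p dT/dt = ṁ c_p (T_in − T) + 131.
Rearrange: dT/dt = (T_ss − T)/τ with τ = M/ṁ = 315.44 s and T_ss = T_in + Q̇/(ṁ c_p) = 69.814 °C.
Solution: T(t) = T_ss + (T₀ − T_ss) e^(−t/τ).
T(201) = 69.814 + (-34.814)·e^(−201/315.44) = 69.814 + (-34.814)·0.52876 = 51.406 °C.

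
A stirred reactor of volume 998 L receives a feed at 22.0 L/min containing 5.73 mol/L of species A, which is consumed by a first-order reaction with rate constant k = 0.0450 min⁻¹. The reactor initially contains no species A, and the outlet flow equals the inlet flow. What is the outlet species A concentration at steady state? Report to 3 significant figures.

Accumulation = in − out − consumed: V dC/dt = Q C_in − Q C − k V C.
At steady state: 0 = Q C_in − (Q + kV) C_ss, so C_ss = Q C_in/(Q + kV).
C_ss = 22.0·5.73/(22.0 + 0.0450·998) = 126.06/66.910 = 1.8840 mol/L.

1.88 mol/L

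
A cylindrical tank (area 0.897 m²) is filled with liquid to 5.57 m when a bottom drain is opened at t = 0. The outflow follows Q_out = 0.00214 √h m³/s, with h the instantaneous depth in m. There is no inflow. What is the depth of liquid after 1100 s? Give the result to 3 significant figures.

1.10 m

A dh/dt = −Q_out = −0.00214 √h.
∫ h^(−1/2) dh = −(0.00214/A) ∫ dt, giving 2√h = 2√h₀ − (0.00214/A) t.
√h = √5.57 − 0.00214·1100/(2·0.897) = 2.3601 − 1.3122 = 1.0479.
h = 1.0479² = 1.0982 m.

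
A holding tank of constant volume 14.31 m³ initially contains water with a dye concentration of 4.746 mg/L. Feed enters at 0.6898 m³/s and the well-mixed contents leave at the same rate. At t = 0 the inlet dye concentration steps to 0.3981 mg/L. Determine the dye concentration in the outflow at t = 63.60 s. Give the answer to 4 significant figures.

0.6008 mg/L

Unsteady species balance (constant V, well mixed): V dC/dt = Q(C_in − C).
Time constant τ = V/Q = 14.31/0.6898 = 20.7451 s.
Integrating: C(t) = C_in + (C₀ − C_in) e^(−t/τ).
C(63.60) = 0.3981 + (4.746 − 0.3981)·e^(−63.60/20.7451) = 0.3981 + (4.34790)·0.0466176 = 0.600789 mg/L.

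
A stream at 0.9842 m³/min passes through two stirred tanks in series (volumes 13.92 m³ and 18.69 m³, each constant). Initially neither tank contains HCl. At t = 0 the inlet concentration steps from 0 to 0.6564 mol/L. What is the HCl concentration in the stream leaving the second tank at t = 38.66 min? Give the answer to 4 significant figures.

0.4451 mol/L

Time constants: τᵢ = Vᵢ/Q for each well-mixed tank.
τ₁ = 13.92/0.9842 = 14.1435 min; τ₂ = 18.69/0.9842 = 18.9900 min.
Solving the cascade with C₁(0)=C₂(0)=0 gives C₂(t) = C_in[1 − (τ₁ e^(−t/τ₁) − τ₂ e^(−t/τ₂))/(τ₁ − τ₂)].
At t = 38.66: e^(−t/τ₁) = 0.0649968, e^(−t/τ₂) = 0.130575.
C₂ = 0.6564·[1 − (14.1435·0.0649968 − 18.9900·0.130575)/(-4.84658)] = 0.6564·0.678050 = 0.445072 mol/L.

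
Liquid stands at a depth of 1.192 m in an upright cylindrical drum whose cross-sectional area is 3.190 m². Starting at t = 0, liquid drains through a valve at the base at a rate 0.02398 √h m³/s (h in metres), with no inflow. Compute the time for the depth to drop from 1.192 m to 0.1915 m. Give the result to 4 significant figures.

A dh/dt = −Q_out = −0.02398 √h.
∫ h^(−1/2) dh = −(0.02398/A) ∫ dt, giving 2√h = 2√h₀ − (0.02398/A) t.
t = 2A(√h₀ − √h)/0.02398 = 2·3.190·(√1.192 − √0.1915)/0.02398
  = 6.38000 × (1.09179 − 0.437607) / 0.02398 = 174.048 s.

174.0 s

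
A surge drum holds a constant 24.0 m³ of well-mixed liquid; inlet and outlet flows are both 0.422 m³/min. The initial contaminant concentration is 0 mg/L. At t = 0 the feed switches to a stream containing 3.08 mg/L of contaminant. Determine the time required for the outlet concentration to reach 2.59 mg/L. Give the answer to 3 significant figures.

Unsteady species balance (constant V, well mixed): V dC/dt = Q(C_in − C), so τ = V/Q = 56.872 min.
C(t) = C_in + (C₀ − C_in) e^(−t/τ). Set C = 2.59 and solve for t:
e^(−t/τ) = (C − C_in)/(C₀ − C_in) = (2.59 − 3.08)/(0 − 3.08) = 0.15909
t = −τ ln(…) = 56.872 × 1.8383 = 104.55 min.

105 min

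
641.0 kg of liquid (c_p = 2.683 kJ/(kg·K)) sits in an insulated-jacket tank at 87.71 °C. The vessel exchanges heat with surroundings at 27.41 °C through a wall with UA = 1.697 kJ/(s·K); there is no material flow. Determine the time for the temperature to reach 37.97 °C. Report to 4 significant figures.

M c_p dT/dt = −UA(T − T_amb).
τ = M c_p/UA = 1013.44 s; T_ss = T_amb = 27.4100 °C.
T(t) = T_ss + (T₀ − T_ss)e^(−t/τ); set T = 37.97:
t = −τ ln[(T − T_ss)/(T₀ − T_ss)] = −1013.44 · ln(0.175124) = 1765.67 s.

1766 s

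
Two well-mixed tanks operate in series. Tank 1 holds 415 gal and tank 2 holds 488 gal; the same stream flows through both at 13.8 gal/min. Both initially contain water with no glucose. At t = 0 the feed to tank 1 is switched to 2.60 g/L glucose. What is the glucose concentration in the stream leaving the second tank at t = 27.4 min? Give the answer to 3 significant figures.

Each tank obeys Vᵢ dCᵢ/dt = Q(Cᵢ₋₁ − Cᵢ), so τᵢ = Vᵢ/Q.
τ₁ = 415/13.8 = 30.072 min; τ₂ = 488/13.8 = 35.362 min.
Solving the cascade with C₁(0)=C₂(0)=0 gives C₂(t) = C_in[1 − (τ₁ e^(−t/τ₁) − τ₂ e^(−t/τ₂))/(τ₁ − τ₂)].
At t = 27.4: e^(−t/τ₁) = 0.40207, e^(−t/τ₂) = 0.46078.
C₂ = 2.60·[1 − (30.072·0.40207 − 35.362·0.46078)/(-5.2899)] = 2.60·0.20545 = 0.53418 g/L.

0.534 g/L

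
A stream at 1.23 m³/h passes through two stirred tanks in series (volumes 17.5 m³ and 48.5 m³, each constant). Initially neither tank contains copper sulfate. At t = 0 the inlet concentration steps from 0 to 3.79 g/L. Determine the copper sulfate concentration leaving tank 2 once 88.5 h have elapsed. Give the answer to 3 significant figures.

Each tank obeys Vᵢ dCᵢ/dt = Q(Cᵢ₋₁ − Cᵢ), so τᵢ = Vᵢ/Q.
τ₁ = 17.5/1.23 = 14.228 h; τ₂ = 48.5/1.23 = 39.431 h.
Solving the cascade with C₁(0)=C₂(0)=0 gives C₂(t) = C_in[1 − (τ₁ e^(−t/τ₁) − τ₂ e^(−t/τ₂))/(τ₁ − τ₂)].
At t = 88.5: e^(−t/τ₁) = 0.0019887, e^(−t/τ₂) = 0.10599.
C₂ = 3.79·[1 − (14.228·0.0019887 − 39.431·0.10599)/(-25.203)] = 3.79·0.83530 = 3.1658 g/L.

3.17 g/L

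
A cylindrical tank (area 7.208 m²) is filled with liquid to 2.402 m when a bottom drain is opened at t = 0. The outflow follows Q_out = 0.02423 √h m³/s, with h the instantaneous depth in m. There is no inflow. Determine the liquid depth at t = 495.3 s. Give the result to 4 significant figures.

Volume balance on the tank: A dh/dt = −0.02423 √h.
This is separable: 2 d(√h)/dt = −0.02423/A, so √h = √h₀ − (0.02423/(2A)) t.
√h = √2.402 − 0.02423·495.3/(2·7.208) = 1.54984 − 0.832486 = 0.717353.
h = 0.717353² = 0.514595 m.

0.5146 m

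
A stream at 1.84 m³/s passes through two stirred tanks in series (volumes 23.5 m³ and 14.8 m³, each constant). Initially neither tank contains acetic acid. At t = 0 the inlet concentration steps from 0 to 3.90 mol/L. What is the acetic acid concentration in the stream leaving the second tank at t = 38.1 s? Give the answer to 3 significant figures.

3.42 mol/L

Time constants: τᵢ = Vᵢ/Q for each well-mixed tank.
τ₁ = 23.5/1.84 = 12.772 s; τ₂ = 14.8/1.84 = 8.0435 s.
Solving the cascade with C₁(0)=C₂(0)=0 gives C₂(t) = C_in[1 − (τ₁ e^(−t/τ₁) − τ₂ e^(−t/τ₂))/(τ₁ − τ₂)].
At t = 38.1: e^(−t/τ₁) = 0.050633, e^(−t/τ₂) = 0.0087670.
C₂ = 3.90·[1 − (12.772·0.050633 − 8.0435·0.0087670)/(4.7283)] = 3.90·0.87815 = 3.4248 mol/L.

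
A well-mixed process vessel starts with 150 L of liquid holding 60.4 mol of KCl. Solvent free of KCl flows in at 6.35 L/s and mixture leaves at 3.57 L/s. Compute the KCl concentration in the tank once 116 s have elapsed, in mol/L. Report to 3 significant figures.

Total volume: dV/dt = Q_in − Q_out = 2.7800 L/s, so V(t) = 150 + 2.7800 t and V(116) = 472.48 L.
Solute balance: dm/dt = 0 − Q_out C = −Q_out m/V(t).
dm/m = −Q_out dt/(V₀ + 2.7800 t); integrating gives ln(m/m₀) = −(Q_out/(Q_in−Q_out)) ln(V/V₀).
m = m₀ (V₀/V)^(Q_out/(Q_in−Q_out)) = 60.4 × (150/472.48)^(1.2842) = 13.840 mol.
C = m/V = 13.840/472.48 = 0.029293 mol/L.

0.0293 mol/L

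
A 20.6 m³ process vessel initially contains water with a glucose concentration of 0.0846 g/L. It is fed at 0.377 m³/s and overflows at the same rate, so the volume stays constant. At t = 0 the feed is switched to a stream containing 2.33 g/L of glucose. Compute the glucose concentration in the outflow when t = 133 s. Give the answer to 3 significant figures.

Transient balance on the dissolved component: V dC/dt = Q(C_in − C).
Time constant τ = V/Q = 20.6/0.377 = 54.642 s.
Solution: C(t) = C_in + (C₀ − C_in) e^(−t/τ).
C(133) = 2.33 + (0.0846 − 2.33)·e^(−133/54.642) = 2.33 + (-2.2454)·0.087683 = 2.1331 g/L.

2.13 g/L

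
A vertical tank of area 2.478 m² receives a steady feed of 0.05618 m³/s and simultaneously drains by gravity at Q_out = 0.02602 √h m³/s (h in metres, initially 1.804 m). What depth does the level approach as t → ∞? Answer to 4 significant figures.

4.662 m

Level balance: A dh/dt = 0.05618 − 0.02602 √h. Setting dh/dt = 0:
Q_in = 0.02602 √h_ss ⇒ √h_ss = 0.05618/0.02602 = 2.15911.
h_ss = 2.15911² = 4.66175 m. (Since h₀ = 1.804 m < h_ss, the level will rise toward this value.)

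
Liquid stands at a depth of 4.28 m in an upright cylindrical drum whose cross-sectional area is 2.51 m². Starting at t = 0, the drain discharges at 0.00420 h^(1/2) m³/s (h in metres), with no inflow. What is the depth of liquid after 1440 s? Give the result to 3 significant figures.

A dh/dt = −Q_out = −0.00420 √h.
Separate and integrate: 2(√h − √h₀) = −(0.00420/A) t.
√h = √4.28 − 0.00420·1440/(2·2.51) = 2.0688 − 1.2048 = 0.86404.
h = 0.86404² = 0.74656 m.

0.747 m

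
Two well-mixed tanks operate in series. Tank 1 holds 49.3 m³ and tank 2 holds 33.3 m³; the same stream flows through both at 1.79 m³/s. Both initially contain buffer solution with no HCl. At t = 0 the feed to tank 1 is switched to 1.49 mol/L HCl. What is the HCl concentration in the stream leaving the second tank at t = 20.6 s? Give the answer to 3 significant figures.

0.342 mol/L

Each tank obeys Vᵢ dCᵢ/dt = Q(Cᵢ₋₁ − Cᵢ), so τᵢ = Vᵢ/Q.
τ₁ = 49.3/1.79 = 27.542 s; τ₂ = 33.3/1.79 = 18.603 s.
Tank 1: C₁ = C_in(1 − e^(−t/τ₁)). Tank 2 (τ₁ ≠ τ₂): C₂ = C_in[1 − (τ₁ e^(−t/τ₁) − τ₂ e^(−t/τ₂))/(τ₁ − τ₂)].
At t = 20.6: e^(−t/τ₁) = 0.47334, e^(−t/τ₂) = 0.33044.
C₂ = 1.49·[1 − (27.542·0.47334 − 18.603·0.33044)/(8.9385)] = 1.49·0.22927 = 0.34161 mol/L.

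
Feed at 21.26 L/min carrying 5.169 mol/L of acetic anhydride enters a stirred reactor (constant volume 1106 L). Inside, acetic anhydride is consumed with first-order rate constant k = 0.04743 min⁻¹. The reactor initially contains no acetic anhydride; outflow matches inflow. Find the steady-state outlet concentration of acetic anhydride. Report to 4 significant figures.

Accumulation = in − out − consumed: V dC/dt = Q C_in − Q C − k V C.
Steady state (dC/dt = 0): C_ss = Q C_in/(Q + kV) = C_in/(1 + kV/Q).
C_ss = 21.26·5.169/(21.26 + 0.04743·1106) = 109.893/73.7176 = 1.49073 mol/L.

1.491 mol/L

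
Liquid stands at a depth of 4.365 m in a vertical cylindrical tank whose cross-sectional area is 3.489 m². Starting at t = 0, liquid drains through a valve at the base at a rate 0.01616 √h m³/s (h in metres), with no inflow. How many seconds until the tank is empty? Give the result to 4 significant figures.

902.2 s

With no inflow, A dh/dt = −0.01616 √h.
Separate and integrate: 2(√h − √h₀) = −(0.01616/A) t.
Set h = 0: 2√h₀ = (0.01616/A) t_empty ⇒ t_empty = 2A√h₀/0.01616.
t_empty = 2·3.489·√4.365/0.01616 = 6.97800·2.08926/0.01616 = 902.156 s.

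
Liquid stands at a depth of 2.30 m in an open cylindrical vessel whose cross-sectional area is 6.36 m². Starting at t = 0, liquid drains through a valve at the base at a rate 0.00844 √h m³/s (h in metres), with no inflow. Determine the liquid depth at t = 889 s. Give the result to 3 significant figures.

A dh/dt = −Q_out = −0.00844 √h.
Separate and integrate: 2(√h − √h₀) = −(0.00844/A) t.
√h = √2.30 − 0.00844·889/(2·6.36) = 1.5166 − 0.58987 = 0.92670.
h = 0.92670² = 0.85878 m.

0.859 m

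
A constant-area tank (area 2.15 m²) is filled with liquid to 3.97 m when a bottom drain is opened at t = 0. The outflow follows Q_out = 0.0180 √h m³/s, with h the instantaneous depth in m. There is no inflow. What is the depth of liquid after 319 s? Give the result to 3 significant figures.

0.432 m

Unsteady balance on liquid volume: A dh/dt = −0.0180 √h.
Separate and integrate: 2(√h − √h₀) = −(0.0180/A) t.
√h = √3.97 − 0.0180·319/(2·2.15) = 1.9925 − 1.3353 = 0.65714.
h = 0.65714² = 0.43183 m.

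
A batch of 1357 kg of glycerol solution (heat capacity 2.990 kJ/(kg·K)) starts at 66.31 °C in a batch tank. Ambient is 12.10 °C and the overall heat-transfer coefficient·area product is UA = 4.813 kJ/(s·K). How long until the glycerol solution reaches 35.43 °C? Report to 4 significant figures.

710.8 s

First-law balance (no shaft work): M c_p dT/dt = −UA(T − T_amb).
τ = M c_p/UA = 843.015 s; T_ss = T_amb = 12.1000 °C.
T(t) = T_ss + (T₀ − T_ss)e^(−t/τ); set T = 35.43:
t = −τ ln[(T − T_ss)/(T₀ − T_ss)] = −843.015 · ln(0.430363) = 710.767 s.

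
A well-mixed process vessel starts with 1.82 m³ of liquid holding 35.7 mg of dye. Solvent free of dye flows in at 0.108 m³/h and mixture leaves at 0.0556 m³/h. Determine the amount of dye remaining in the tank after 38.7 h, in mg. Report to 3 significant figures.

Total volume: dV/dt = Q_in − Q_out = 0.052400 m³/h, so V(t) = 1.82 + 0.052400 t and V(38.7) = 3.8479 m³.
Solute balance: dm/dt = 0 − Q_out C = −Q_out m/V(t).
Separate: dm/m = −Q_out dt/V(t) ⇒ ln(m/m₀) = −(Q_out/(Q_in−Q_out)) ln(V/V₀).
m = m₀ (V₀/V)^(Q_out/(Q_in−Q_out)) = 35.7 × (1.82/3.8479)^(1.0611) = 16.131 mg.

16.1 mg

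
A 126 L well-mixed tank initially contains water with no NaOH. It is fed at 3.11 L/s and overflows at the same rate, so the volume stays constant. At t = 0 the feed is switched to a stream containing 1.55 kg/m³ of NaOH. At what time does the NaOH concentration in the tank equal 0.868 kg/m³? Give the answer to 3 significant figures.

Transient balance on the dissolved component: V dC/dt = Q(C_in − C), so τ = V/Q = 40.514 s.
C(t) = C_in + (C₀ − C_in) e^(−t/τ). Set C = 0.868 and solve for t:
e^(−t/τ) = (C − C_in)/(C₀ − C_in) = (0.868 − 1.55)/(0 − 1.55) = 0.44000
t = −τ ln(…) = 40.514 × 0.82098 = 33.262 s.

33.3 s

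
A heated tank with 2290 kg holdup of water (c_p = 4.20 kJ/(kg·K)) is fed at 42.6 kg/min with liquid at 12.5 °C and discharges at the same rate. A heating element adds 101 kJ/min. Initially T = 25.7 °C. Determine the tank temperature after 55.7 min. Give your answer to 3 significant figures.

17.5 °C

First-law balance (no shaft work): M c_p dT/dt = ṁ c_p (T_in − T) + 101.
Rearrange: dT/dt = (T_ss − T)/τ with τ = M/ṁ = 53.756 min and T_ss = T_in + Q̇/(ṁ c_p) = 13.064 °C.
T approaches T_ss exponentially: T(t) = T_ss + (T₀ − T_ss) e^(−t/τ).
T(55.7) = 13.064 + (12.636)·e^(−55.7/53.756) = 13.064 + (12.636)·0.35481 = 17.548 °C.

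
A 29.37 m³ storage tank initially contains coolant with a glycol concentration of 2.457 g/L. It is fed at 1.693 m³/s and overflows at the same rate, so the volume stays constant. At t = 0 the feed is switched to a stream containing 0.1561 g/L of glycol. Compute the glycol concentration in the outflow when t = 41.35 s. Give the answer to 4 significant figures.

0.3683 g/L

Transient balance on the dissolved component: V dC/dt = Q(C_in − C).
Time constant τ = V/Q = 29.37/1.693 = 17.3479 s.
This is linear first-order; C(t) = C_in + (C₀ − C_in) e^(−t/τ).
C(41.35) = 0.1561 + (2.457 − 0.1561)·e^(−41.35/17.3479) = 0.1561 + (2.30090)·0.0922204 = 0.368290 g/L.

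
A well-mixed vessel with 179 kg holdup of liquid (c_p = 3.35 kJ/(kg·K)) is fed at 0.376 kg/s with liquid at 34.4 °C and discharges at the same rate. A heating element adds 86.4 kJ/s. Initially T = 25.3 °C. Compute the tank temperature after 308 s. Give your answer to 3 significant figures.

Energy balance: M c_p dT/dt = ṁ c_p (T_in − T) + 86.4.
Rearrange: dT/dt = (T_ss − T)/τ with τ = M/ṁ = 476.06 s and T_ss = T_in + Q̇/(ṁ c_p) = 102.99 °C.
Integrating: T(t) = T_ss + (T₀ − T_ss) e^(−t/τ).
T(308) = 102.99 + (-77.693)·e^(−308/476.06) = 102.99 + (-77.693)·0.52363 = 62.311 °C.

62.3 °C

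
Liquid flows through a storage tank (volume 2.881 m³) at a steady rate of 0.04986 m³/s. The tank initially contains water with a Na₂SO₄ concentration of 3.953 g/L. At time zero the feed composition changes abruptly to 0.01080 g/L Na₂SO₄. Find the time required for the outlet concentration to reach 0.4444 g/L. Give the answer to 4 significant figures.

127.5 s

Transient balance on the dissolved component: V dC/dt = Q(C_in − C), so τ = V/Q = 57.7818 s.
C(t) = C_in + (C₀ − C_in) e^(−t/τ). Set C = 0.4444 and solve for t:
e^(−t/τ) = (C − C_in)/(C₀ − C_in) = (0.4444 − 0.01080)/(3.953 − 0.01080) = 0.109989
t = −τ ln(…) = 57.7818 × 2.20737 = 127.546 s.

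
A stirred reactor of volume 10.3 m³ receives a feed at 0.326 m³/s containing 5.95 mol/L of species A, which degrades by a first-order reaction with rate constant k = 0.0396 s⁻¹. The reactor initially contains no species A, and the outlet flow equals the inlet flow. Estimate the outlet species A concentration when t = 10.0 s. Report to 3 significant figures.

V dC/dt = Q(C_in − C) − k V C.
dC/dt = (Q/V) C_in − (Q/V + k) C; effective rate a = Q/V + k = 0.031650 + 0.0396 = 0.071250 s⁻¹.
C_ss = Q C_in/(Q + kV) = 2.6431 mol/L; C(t) = C_ss + (C₀ − C_ss) e^(−a t).
C(10.0) = 2.6431 + (-2.6431)·e^(−0.071250·10.0) = 2.6431 + (-2.6431)·0.49041 = 1.3469 mol/L.

1.35 mol/L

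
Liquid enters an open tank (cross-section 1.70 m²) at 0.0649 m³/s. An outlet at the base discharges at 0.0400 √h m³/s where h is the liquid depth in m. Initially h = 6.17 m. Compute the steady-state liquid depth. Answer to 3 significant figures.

2.63 m

Mass balance (ρ constant): A dh/dt = Q_in − 0.0400 √h. At steady state dh/dt = 0:
Q_in = 0.0400 √h_ss ⇒ √h_ss = 0.0649/0.0400 = 1.6225.
h_ss = 1.6225² = 2.6325 m. (Since h₀ = 6.17 m > h_ss, the level will fall toward this value.)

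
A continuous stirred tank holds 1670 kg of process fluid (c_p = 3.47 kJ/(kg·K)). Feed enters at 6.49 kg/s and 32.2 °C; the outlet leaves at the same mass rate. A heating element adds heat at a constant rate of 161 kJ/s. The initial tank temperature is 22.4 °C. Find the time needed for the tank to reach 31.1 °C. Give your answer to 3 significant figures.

185 s

M c_p dT/dt = ṁ c_p (T_in − T) + Q̇.
τ = M/ṁ = 257.32 s; T_ss = T_in + Q̇/(ṁ c_p) = 39.349 °C.
T(t) = T_ss + (T₀ − T_ss) e^(−t/τ). Set T = 31.1:
e^(−t/τ) = (31.1 − 39.349)/(22.4 − 39.349) = 0.48670
t = −257.32 · ln(0.48670) = 185.30 s.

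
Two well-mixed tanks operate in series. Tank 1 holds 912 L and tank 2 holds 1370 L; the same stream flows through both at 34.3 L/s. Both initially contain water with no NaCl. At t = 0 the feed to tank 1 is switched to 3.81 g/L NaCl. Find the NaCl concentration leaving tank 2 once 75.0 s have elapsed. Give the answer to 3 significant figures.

Time constants: τᵢ = Vᵢ/Q for each well-mixed tank.
τ₁ = 912/34.3 = 26.589 s; τ₂ = 1370/34.3 = 39.942 s.
Tank 1: C₁ = C_in(1 − e^(−t/τ₁)). Tank 2 (τ₁ ≠ τ₂): C₂ = C_in[1 − (τ₁ e^(−t/τ₁) − τ₂ e^(−t/τ₂))/(τ₁ − τ₂)].
At t = 75.0: e^(−t/τ₁) = 0.059563, e^(−t/τ₂) = 0.15294.
C₂ = 3.81·[1 − (26.589·0.059563 − 39.942·0.15294)/(-13.353)] = 3.81·0.66113 = 2.5189 g/L.

2.52 g/L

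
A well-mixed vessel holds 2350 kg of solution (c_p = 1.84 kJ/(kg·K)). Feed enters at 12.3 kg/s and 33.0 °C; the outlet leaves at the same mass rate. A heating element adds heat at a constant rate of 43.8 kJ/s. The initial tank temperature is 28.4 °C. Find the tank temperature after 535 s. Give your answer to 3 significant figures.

M c_p dT/dt = ṁ c_p (T_in − T) + Q̇.
Rearrange: dT/dt = (T_ss − T)/τ with τ = M/ṁ = 191.06 s and T_ss = T_in + Q̇/(ṁ c_p) = 34.935 °C.
Solution: T(t) = T_ss + (T₀ − T_ss) e^(−t/τ).
T(535) = 34.935 + (-6.5353)·e^(−535/191.06) = 34.935 + (-6.5353)·0.060797 = 34.538 °C.

34.5 °C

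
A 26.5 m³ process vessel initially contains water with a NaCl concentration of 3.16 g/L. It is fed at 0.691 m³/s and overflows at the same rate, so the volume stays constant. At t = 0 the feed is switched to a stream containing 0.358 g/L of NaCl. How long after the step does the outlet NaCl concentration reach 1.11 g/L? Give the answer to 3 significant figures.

50.4 s

Transient balance on the dissolved component: V dC/dt = Q(C_in − C), so τ = V/Q = 38.350 s.
C(t) = C_in + (C₀ − C_in) e^(−t/τ). Set C = 1.11 and solve for t:
e^(−t/τ) = (C − C_in)/(C₀ − C_in) = (1.11 − 0.358)/(3.16 − 0.358) = 0.26838
t = −τ ln(…) = 38.350 × 1.3154 = 50.444 s.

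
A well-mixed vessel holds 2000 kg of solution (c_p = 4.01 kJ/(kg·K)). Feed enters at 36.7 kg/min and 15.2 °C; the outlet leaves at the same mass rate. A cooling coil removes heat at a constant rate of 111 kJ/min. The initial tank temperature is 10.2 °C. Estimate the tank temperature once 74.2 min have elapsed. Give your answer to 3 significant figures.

13.4 °C

M c_p dT/dt = ṁ c_p (T_in − T) − Q̇.
τ = M/ṁ = 54.496 min; T_ss = T_in − Q̇/(ṁ c_p) = 15.2 − 111/(36.7·4.01) = 14.446 °C.
This is linear first-order; T(t) = T_ss + (T₀ − T_ss) e^(−t/τ).
T(74.2) = 14.446 + (-4.2458)·e^(−74.2/54.496) = 14.446 + (-4.2458)·0.25626 = 13.358 °C.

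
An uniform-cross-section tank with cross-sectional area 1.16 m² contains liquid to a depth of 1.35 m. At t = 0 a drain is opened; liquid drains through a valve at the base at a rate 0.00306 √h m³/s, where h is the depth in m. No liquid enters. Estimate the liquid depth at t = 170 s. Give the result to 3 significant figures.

0.879 m

Volume balance on the tank: A dh/dt = −0.00306 √h.
∫ h^(−1/2) dh = −(0.00306/A) ∫ dt, giving 2√h = 2√h₀ − (0.00306/A) t.
√h = √1.35 − 0.00306·170/(2·1.16) = 1.1619 − 0.22422 = 0.93767.
h = 0.93767² = 0.87923 m.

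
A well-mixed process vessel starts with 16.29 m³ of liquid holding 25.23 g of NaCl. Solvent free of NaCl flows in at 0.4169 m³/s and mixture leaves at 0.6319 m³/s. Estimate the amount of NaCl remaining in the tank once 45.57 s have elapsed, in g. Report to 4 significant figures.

1.689 g

Let m(t) be the amount of NaCl. Volume: V(t) = V₀ + (Q_in − Q_out) t = 16.29 − 0.215000 t; V(45.57) = 6.49245 m³.
No NaCl enters, so dm/dt = −Q_out · (m/V).
Separate: dm/m = −Q_out dt/V(t) ⇒ ln(m/m₀) = −(Q_out/(Q_in−Q_out)) ln(V/V₀).
m = m₀ (V₀/V)^(Q_out/(Q_in−Q_out)) = 25.23 × (16.29/6.49245)^(-2.93907) = 1.68936 g.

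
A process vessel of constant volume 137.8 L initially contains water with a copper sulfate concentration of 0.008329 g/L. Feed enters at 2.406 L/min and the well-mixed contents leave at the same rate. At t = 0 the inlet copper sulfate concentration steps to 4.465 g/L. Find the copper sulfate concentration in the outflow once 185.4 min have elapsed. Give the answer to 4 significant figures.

Unsteady species balance (constant V, well mixed): V dC/dt = Q(C_in − C).
Rewrite as dC/dt + C/τ = C_in/τ, τ = V/Q = 57.2735 min.
C approaches C_in exponentially: C(t) = C_in + (C₀ − C_in) e^(−t/τ).
C(185.4) = 4.465 + (0.008329 − 4.465)·e^(−185.4/57.2735) = 4.465 + (-4.45667)·0.0392776 = 4.28995 g/L.

4.290 g/L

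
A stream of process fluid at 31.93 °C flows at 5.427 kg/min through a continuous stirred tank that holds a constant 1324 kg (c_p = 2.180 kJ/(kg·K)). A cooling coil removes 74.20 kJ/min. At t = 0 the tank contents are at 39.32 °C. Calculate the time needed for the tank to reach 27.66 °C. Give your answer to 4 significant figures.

Unsteady energy balance on the tank contents: M c_p dT/dt = ṁ c_p (T_in − T) − 74.20.
τ = M/ṁ = 243.965 min; T_ss = T_in − Q̇/(ṁ c_p) = 25.6583 °C.
T(t) = T_ss + (T₀ − T_ss) e^(−t/τ). Set T = 27.66:
e^(−t/τ) = (27.66 − 25.6583)/(39.32 − 25.6583) = 0.146521
t = −243.965 · ln(0.146521) = 468.556 min.

468.6 min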